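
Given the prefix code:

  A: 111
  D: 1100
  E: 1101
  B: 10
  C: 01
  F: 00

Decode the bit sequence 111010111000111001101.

Read left to right; each codeword is recognised as soon as it completes (prefix code):
  111→A | 01→C | 01→C | 1100→D | 01→C | 1100→D | 1101→E
Decoded message: ACCDCDE

ACCDCDE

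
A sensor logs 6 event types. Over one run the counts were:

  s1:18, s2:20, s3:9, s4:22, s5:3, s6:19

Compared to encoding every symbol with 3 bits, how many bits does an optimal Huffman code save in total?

49

Fixed-length: 3 bits × 91 symbols = 273 bits.
Huffman merges:
s5(3) + s3(9) → 12
12 + s1(18) → 30
s6(19) + s2(20) → 39
s4(22) + 30 → 52
39 + 52 → 91
Huffman total = 12 + 30 + 39 + 52 + 91 = 224 bits.
Saving = 273 − 224 = 49 bits.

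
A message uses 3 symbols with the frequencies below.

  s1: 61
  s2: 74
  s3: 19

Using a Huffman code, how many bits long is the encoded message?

234

Merge the two smallest weights repeatedly:
combine s3(19), s1(61) → 80
combine s2(74), 80 → 154
The encoded length is the sum of every internal node's weight: 80 + 154 = 234 bits.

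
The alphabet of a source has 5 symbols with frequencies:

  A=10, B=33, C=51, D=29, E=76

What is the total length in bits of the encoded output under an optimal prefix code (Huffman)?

Build the Huffman tree bottom-up:
combine A(10), D(29) → 39
combine B(33), 39 → 72
combine C(51), 72 → 123
combine E(76), 123 → 199
Total encoded bits = sum of merged weights = 39 + 72 + 123 + 199 = 433.

433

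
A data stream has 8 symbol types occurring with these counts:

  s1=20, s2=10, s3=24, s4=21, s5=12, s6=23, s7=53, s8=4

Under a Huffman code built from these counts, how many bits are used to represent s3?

3

Build the tree from the bottom:
combine s8(4), s2(10) → 14
combine s5(12), 14 → 26
combine s1(20), s4(21) → 41
combine s6(23), s3(24) → 47
combine 26, 41 → 67
combine 47, s7(53) → 100
combine 67, 100 → 167
The subtree containing s3 is merged 3 times, so code length = 3.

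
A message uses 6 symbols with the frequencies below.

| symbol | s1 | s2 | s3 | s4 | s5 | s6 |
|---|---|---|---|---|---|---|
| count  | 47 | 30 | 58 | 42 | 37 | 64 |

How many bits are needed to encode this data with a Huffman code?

Build the Huffman tree bottom-up:
combine s2(30), s5(37) → 67
combine s4(42), s1(47) → 89
combine s3(58), s6(64) → 122
combine 67, 89 → 156
combine 122, 156 → 278
Each symbol's bit-cost is frequency × depth; summing gives 712 bits (equivalently 67 + 89 + 122 + 156 + 278).

712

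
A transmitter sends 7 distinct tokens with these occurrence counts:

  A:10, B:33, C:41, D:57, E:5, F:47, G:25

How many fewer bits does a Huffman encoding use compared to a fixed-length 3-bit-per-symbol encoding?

90

Fixed-length: 3 bits × 218 symbols = 654 bits.
Huffman merges:
combine E(5), A(10) → 15
combine 15, G(25) → 40
combine B(33), 40 → 73
combine C(41), F(47) → 88
combine D(57), 73 → 130
combine 88, 130 → 218
Huffman total = 15 + 40 + 73 + 88 + 130 + 218 = 564 bits.
Saving = 654 − 564 = 90 bits.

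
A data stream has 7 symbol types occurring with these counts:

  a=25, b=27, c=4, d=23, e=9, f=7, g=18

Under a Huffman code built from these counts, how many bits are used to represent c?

5

Build the tree from the bottom:
merge c(4) and f(7): 11
merge e(9) and 11: 20
merge g(18) and 20: 38
merge d(23) and a(25): 48
merge b(27) and 38: 65
merge 48 and 65: 113
c's leaf is at depth 5, giving a 5-bit codeword.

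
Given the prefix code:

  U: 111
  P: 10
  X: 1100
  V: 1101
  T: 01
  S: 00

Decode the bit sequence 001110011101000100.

SUSUTSTS

Read left to right; each codeword is recognised as soon as it completes (prefix code):
  00→S | 111→U | 00→S | 111→U | 01→T | 00→S | 01→T | 00→S
Decoded message: SUSUTSTS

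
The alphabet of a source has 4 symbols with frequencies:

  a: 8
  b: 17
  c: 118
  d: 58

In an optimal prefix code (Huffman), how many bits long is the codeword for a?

3

Repeatedly merge the two smallest:
combine a(8), b(17) → 25
combine 25, d(58) → 83
combine 83, c(118) → 201
The subtree containing a is merged 3 times, so code length = 3.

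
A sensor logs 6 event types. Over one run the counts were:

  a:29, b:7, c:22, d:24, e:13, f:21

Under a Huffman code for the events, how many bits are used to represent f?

3

Repeatedly merge the two smallest:
merge b(7) and e(13): 20
merge 20 and f(21): 41
merge c(22) and d(24): 46
merge a(29) and 41: 70
merge 46 and 70: 116
The subtree containing f is merged 3 times, so code length = 3.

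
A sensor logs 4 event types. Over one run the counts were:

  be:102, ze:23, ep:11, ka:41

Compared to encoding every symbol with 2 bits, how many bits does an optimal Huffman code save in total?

Fixed-length: 2 bits × 177 symbols = 354 bits.
Huffman merges:
merge ep(11) and ze(23): 34
merge 34 and ka(41): 75
merge 75 and be(102): 177
Huffman total = 34 + 75 + 177 = 286 bits.
Saving = 354 − 286 = 68 bits.

68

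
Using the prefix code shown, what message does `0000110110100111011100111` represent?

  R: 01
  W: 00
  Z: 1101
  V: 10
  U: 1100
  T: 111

WWZVVRZUT

Read left to right; each codeword is recognised as soon as it completes (prefix code):
  00→W | 00→W | 1101→Z | 10→V | 10→V | 01→R | 1101→Z | 1100→U | 111→T
Decoded message: WWZVVRZUT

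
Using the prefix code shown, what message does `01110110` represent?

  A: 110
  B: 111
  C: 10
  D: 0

Read left to right; each codeword is recognised as soon as it completes (prefix code):
  0→D | 111→B | 0→D | 110→A
Decoded message: DBDA

DBDA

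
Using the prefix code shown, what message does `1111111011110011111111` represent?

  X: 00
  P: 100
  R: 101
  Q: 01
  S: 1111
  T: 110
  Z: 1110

Read left to right; each codeword is recognised as soon as it completes (prefix code):
  1111→S | 1110→Z | 1111→S | 00→X | 1111→S | 1111→S
Decoded message: SZSXSS

SZSXSS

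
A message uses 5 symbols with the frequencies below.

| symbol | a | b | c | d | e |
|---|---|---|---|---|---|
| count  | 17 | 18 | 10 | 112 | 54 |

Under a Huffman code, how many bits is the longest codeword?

4

Merge the two lowest-weight nodes at each step:
combine c(10), a(17) → 27
combine b(18), 27 → 45
combine 45, e(54) → 99
combine 99, d(112) → 211
The rarest symbols sit at the bottom; the longest codeword is 4 bits.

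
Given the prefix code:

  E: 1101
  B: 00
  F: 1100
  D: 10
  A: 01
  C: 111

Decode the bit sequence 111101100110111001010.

Read left to right; each codeword is recognised as soon as it completes (prefix code):
  111→C | 10→D | 1100→F | 1101→E | 1100→F | 10→D | 10→D
Decoded message: CDFEFDD

CDFEFDD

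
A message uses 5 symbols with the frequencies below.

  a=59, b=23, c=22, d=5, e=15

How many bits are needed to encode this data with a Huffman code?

251

Greedily combine the two least-frequent nodes:
merge d(5) and e(15): 20
merge 20 and c(22): 42
merge b(23) and 42: 65
merge a(59) and 65: 124
Each symbol's bit-cost is frequency × depth; summing gives 251 bits (equivalently 20 + 42 + 65 + 124).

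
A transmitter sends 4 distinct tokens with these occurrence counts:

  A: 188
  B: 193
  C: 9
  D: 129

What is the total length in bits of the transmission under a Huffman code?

983

Merge the two smallest weights repeatedly:
C(9) + D(129) → 138
138 + A(188) → 326
B(193) + 326 → 519
The encoded length is the sum of every internal node's weight: 138 + 326 + 519 = 983 bits.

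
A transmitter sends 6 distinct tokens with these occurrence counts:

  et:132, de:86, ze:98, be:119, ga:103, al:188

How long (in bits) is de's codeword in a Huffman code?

Repeatedly merge the two smallest:
de(86) + ze(98) → 184
ga(103) + be(119) → 222
et(132) + 184 → 316
al(188) + 222 → 410
316 + 410 → 726
The subtree containing de is merged 3 times, so code length = 3.

3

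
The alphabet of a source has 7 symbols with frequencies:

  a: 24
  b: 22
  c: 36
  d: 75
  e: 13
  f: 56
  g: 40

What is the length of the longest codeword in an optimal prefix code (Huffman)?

4

Merge the two lowest-weight nodes at each step:
e(13) + b(22) → 35
a(24) + 35 → 59
c(36) + g(40) → 76
f(56) + 59 → 115
d(75) + 76 → 151
115 + 151 → 266
The first pair merged (e, b) ends up deepest, at depth 4.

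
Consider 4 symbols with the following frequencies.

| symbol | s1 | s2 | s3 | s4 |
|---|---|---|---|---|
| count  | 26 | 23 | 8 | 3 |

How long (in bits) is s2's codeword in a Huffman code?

2

Repeatedly merge the two smallest:
merge s4(3) and s3(8): 11
merge 11 and s2(23): 34
merge s1(26) and 34: 60
The subtree containing s2 is merged 2 times, so code length = 2.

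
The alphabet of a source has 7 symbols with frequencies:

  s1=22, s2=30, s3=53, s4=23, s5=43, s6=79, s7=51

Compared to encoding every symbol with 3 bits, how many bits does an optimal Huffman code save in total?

Fixed-length: 3 bits × 301 symbols = 903 bits.
Huffman merges:
s1(22) + s4(23) → 45
s2(30) + s5(43) → 73
45 + s7(51) → 96
s3(53) + 73 → 126
s6(79) + 96 → 175
126 + 175 → 301
Huffman total = 45 + 73 + 96 + 126 + 175 + 301 = 816 bits.
Saving = 903 − 816 = 87 bits.

87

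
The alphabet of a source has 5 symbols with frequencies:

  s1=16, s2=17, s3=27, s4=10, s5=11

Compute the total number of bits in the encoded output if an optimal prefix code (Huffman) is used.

183

Build the Huffman tree bottom-up:
merge s4(10) and s5(11): 21
merge s1(16) and s2(17): 33
merge 21 and s3(27): 48
merge 33 and 48: 81
Each symbol's bit-cost is frequency × depth; summing gives 183 bits (equivalently 21 + 33 + 48 + 81).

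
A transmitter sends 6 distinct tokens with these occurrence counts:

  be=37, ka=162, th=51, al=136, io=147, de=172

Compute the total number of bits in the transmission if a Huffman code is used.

Build the Huffman tree bottom-up:
merge be(37) and th(51): 88
merge 88 and al(136): 224
merge io(147) and ka(162): 309
merge de(172) and 224: 396
merge 309 and 396: 705
The encoded length is the sum of every internal node's weight: 88 + 224 + 309 + 396 + 705 = 1722 bits.

1722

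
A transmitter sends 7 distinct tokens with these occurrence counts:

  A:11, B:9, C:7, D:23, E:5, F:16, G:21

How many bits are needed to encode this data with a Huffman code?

244

Greedily combine the two least-frequent nodes:
merge E(5) and C(7): 12
merge B(9) and A(11): 20
merge 12 and F(16): 28
merge 20 and G(21): 41
merge D(23) and 28: 51
merge 41 and 51: 92
Total encoded bits = sum of merged weights = 12 + 20 + 28 + 41 + 51 + 92 = 244.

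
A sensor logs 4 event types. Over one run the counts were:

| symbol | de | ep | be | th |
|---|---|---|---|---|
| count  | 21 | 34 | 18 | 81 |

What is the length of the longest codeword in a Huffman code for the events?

Merge the two lowest-weight nodes at each step:
merge be(18) and de(21): 39
merge ep(34) and 39: 73
merge 73 and th(81): 154
Maximum depth reached is 3.

3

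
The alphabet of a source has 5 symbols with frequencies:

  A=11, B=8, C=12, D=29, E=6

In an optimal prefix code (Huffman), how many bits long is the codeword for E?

3

Huffman merges, smallest pair first:
merge E(6) and B(8): 14
merge A(11) and C(12): 23
merge 14 and 23: 37
merge D(29) and 37: 66
E sits 3 levels below the root, so its codeword is 3 bits.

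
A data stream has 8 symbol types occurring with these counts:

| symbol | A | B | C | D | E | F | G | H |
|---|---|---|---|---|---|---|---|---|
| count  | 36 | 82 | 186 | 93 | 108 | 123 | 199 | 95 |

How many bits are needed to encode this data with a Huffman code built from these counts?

2685

Greedily combine the two least-frequent nodes:
merge A(36) and B(82): 118
merge D(93) and H(95): 188
merge E(108) and 118: 226
merge F(123) and C(186): 309
merge 188 and G(199): 387
merge 226 and 309: 535
merge 387 and 535: 922
The encoded length is the sum of every internal node's weight: 118 + 188 + 226 + 309 + 387 + 535 + 922 = 2685 bits.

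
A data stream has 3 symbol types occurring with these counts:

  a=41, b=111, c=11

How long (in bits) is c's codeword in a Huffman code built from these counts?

2

Repeatedly merge the two smallest:
merge c(11) and a(41): 52
merge 52 and b(111): 163
The subtree containing c is merged 2 times, so code length = 2.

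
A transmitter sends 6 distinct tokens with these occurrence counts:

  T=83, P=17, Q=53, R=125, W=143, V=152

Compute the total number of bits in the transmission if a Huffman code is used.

Greedily combine the two least-frequent nodes:
combine P(17), Q(53) → 70
combine 70, T(83) → 153
combine R(125), W(143) → 268
combine V(152), 153 → 305
combine 268, 305 → 573
The encoded length is the sum of every internal node's weight: 70 + 153 + 268 + 305 + 573 = 1369 bits.

1369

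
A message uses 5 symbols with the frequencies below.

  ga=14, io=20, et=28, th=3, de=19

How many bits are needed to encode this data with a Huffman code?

185

Greedily combine the two least-frequent nodes:
th(3) + ga(14) → 17
17 + de(19) → 36
io(20) + et(28) → 48
36 + 48 → 84
The encoded length is the sum of every internal node's weight: 17 + 36 + 48 + 84 = 185 bits.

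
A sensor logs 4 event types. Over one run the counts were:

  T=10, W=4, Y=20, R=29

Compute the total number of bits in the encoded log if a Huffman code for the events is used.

111

Greedily combine the two least-frequent nodes:
combine W(4), T(10) → 14
combine 14, Y(20) → 34
combine R(29), 34 → 63
Each symbol's bit-cost is frequency × depth; summing gives 111 bits (equivalently 14 + 34 + 63).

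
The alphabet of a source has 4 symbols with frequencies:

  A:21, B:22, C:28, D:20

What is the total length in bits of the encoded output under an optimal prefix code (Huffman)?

182

Merge the two smallest weights repeatedly:
combine D(20), A(21) → 41
combine B(22), C(28) → 50
combine 41, 50 → 91
Total encoded bits = sum of merged weights = 41 + 50 + 91 = 182.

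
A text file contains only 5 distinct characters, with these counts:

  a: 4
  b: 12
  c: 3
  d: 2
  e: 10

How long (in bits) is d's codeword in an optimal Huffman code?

Huffman merges, smallest pair first:
combine d(2), c(3) → 5
combine a(4), 5 → 9
combine 9, e(10) → 19
combine b(12), 19 → 31
d's leaf is at depth 4, giving a 4-bit codeword.

4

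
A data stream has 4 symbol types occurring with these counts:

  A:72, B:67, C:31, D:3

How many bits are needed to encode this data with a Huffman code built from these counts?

Greedily combine the two least-frequent nodes:
D(3) + C(31) → 34
34 + B(67) → 101
A(72) + 101 → 173
Total encoded bits = sum of merged weights = 34 + 101 + 173 = 308.

308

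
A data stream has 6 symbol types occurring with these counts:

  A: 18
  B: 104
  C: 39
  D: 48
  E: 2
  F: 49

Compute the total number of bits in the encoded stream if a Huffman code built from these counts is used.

Merge the two smallest weights repeatedly:
E(2) + A(18) → 20
20 + C(39) → 59
D(48) + F(49) → 97
59 + 97 → 156
B(104) + 156 → 260
Each symbol's bit-cost is frequency × depth; summing gives 592 bits (equivalently 20 + 59 + 97 + 156 + 260).

592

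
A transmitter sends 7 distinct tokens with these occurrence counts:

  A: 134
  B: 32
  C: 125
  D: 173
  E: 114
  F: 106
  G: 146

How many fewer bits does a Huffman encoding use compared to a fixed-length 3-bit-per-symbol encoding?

Fixed-length: 3 bits × 830 symbols = 2490 bits.
Huffman merges:
combine B(32), F(106) → 138
combine E(114), C(125) → 239
combine A(134), 138 → 272
combine G(146), D(173) → 319
combine 239, 272 → 511
combine 319, 511 → 830
Huffman total = 138 + 239 + 272 + 319 + 511 + 830 = 2309 bits.
Saving = 2490 − 2309 = 181 bits.

181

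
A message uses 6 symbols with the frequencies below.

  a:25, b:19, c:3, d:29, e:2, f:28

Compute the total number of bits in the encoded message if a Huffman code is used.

241

Merge the two smallest weights repeatedly:
e(2) + c(3) → 5
5 + b(19) → 24
24 + a(25) → 49
f(28) + d(29) → 57
49 + 57 → 106
The encoded length is the sum of every internal node's weight: 5 + 24 + 49 + 57 + 106 = 241 bits.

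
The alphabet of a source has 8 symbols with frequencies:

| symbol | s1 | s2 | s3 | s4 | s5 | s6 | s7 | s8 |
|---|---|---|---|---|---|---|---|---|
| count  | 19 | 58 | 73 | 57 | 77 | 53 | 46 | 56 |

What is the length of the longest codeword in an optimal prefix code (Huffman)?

4

Merge the two lowest-weight nodes at each step:
s1(19) + s7(46) → 65
s6(53) + s8(56) → 109
s4(57) + s2(58) → 115
65 + s3(73) → 138
s5(77) + 109 → 186
115 + 138 → 253
186 + 253 → 439
The rarest symbols sit at the bottom; the longest codeword is 4 bits.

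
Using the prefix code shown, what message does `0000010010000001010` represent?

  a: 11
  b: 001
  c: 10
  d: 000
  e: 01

Read left to right; each codeword is recognised as soon as it completes (prefix code):
  000→d | 001→b | 001→b | 000→d | 000→d | 10→c | 10→c
Decoded message: dbbddcc

dbbddcc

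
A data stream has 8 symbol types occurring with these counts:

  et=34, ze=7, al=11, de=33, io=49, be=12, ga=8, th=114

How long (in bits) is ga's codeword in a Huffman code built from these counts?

5

Build the tree from the bottom:
ze(7) + ga(8) → 15
al(11) + be(12) → 23
15 + 23 → 38
de(33) + et(34) → 67
38 + io(49) → 87
67 + 87 → 154
th(114) + 154 → 268
ga sits 5 levels below the root, so its codeword is 5 bits.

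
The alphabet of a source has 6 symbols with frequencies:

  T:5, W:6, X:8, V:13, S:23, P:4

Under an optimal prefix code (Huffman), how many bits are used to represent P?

Huffman merges, smallest pair first:
merge P(4) and T(5): 9
merge W(6) and X(8): 14
merge 9 and V(13): 22
merge 14 and 22: 36
merge S(23) and 36: 59
P's leaf is at depth 4, giving a 4-bit codeword.

4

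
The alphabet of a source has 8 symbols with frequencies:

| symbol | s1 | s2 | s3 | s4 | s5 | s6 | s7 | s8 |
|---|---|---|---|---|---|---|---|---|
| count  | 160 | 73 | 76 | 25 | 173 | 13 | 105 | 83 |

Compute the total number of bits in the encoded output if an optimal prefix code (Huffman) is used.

Merge the two smallest weights repeatedly:
s6(13) + s4(25) → 38
38 + s2(73) → 111
s3(76) + s8(83) → 159
s7(105) + 111 → 216
159 + s1(160) → 319
s5(173) + 216 → 389
319 + 389 → 708
The encoded length is the sum of every internal node's weight: 38 + 111 + 159 + 216 + 319 + 389 + 708 = 1940 bits.

1940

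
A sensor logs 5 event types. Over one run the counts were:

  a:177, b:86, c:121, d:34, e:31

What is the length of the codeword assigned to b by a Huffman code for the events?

3

Huffman merges, smallest pair first:
e(31) + d(34) → 65
65 + b(86) → 151
c(121) + 151 → 272
a(177) + 272 → 449
b sits 3 levels below the root, so its codeword is 3 bits.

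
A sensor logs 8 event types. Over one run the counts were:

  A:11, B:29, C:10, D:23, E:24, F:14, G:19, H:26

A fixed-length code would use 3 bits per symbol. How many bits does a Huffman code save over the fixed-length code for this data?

8

Fixed-length: 3 bits × 156 symbols = 468 bits.
Huffman merges:
C(10) + A(11) → 21
F(14) + G(19) → 33
21 + D(23) → 44
E(24) + H(26) → 50
B(29) + 33 → 62
44 + 50 → 94
62 + 94 → 156
Huffman total = 21 + 33 + 44 + 50 + 62 + 94 + 156 = 460 bits.
Saving = 468 − 460 = 8 bits.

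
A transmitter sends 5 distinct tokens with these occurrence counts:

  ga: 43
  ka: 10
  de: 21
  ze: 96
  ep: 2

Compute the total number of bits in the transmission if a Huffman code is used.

Build the Huffman tree bottom-up:
combine ep(2), ka(10) → 12
combine 12, de(21) → 33
combine 33, ga(43) → 76
combine 76, ze(96) → 172
Each symbol's bit-cost is frequency × depth; summing gives 293 bits (equivalently 12 + 33 + 76 + 172).

293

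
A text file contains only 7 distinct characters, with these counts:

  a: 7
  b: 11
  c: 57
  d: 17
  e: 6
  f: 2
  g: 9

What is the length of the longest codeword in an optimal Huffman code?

Merge the two lowest-weight nodes at each step:
f(2) + e(6) → 8
a(7) + 8 → 15
g(9) + b(11) → 20
15 + d(17) → 32
20 + 32 → 52
52 + c(57) → 109
The first pair merged (f, e) ends up deepest, at depth 5.

5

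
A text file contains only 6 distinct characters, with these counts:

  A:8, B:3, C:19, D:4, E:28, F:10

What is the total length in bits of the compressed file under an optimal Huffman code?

163

Merge the two smallest weights repeatedly:
B(3) + D(4) → 7
7 + A(8) → 15
F(10) + 15 → 25
C(19) + 25 → 44
E(28) + 44 → 72
Each symbol's bit-cost is frequency × depth; summing gives 163 bits (equivalently 7 + 15 + 25 + 44 + 72).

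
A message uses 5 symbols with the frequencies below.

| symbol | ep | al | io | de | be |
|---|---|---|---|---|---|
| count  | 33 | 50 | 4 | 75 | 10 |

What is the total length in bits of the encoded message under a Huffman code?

Greedily combine the two least-frequent nodes:
merge io(4) and be(10): 14
merge 14 and ep(33): 47
merge 47 and al(50): 97
merge de(75) and 97: 172
Total encoded bits = sum of merged weights = 14 + 47 + 97 + 172 = 330.

330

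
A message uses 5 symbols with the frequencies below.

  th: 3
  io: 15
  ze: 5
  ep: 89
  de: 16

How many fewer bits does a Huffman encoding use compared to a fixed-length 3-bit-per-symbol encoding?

186

Fixed-length: 3 bits × 128 symbols = 384 bits.
Huffman merges:
merge th(3) and ze(5): 8
merge 8 and io(15): 23
merge de(16) and 23: 39
merge 39 and ep(89): 128
Huffman total = 8 + 23 + 39 + 128 = 198 bits.
Saving = 384 − 198 = 186 bits.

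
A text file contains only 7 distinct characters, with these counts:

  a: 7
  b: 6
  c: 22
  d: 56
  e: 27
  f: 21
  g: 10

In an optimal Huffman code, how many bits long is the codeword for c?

Repeatedly merge the two smallest:
merge b(6) and a(7): 13
merge g(10) and 13: 23
merge f(21) and c(22): 43
merge 23 and e(27): 50
merge 43 and 50: 93
merge d(56) and 93: 149
c sits 3 levels below the root, so its codeword is 3 bits.

3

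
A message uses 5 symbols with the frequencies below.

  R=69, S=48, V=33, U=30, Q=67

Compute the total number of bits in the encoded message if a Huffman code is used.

557

Build the Huffman tree bottom-up:
U(30) + V(33) → 63
S(48) + 63 → 111
Q(67) + R(69) → 136
111 + 136 → 247
Total encoded bits = sum of merged weights = 63 + 111 + 136 + 247 = 557.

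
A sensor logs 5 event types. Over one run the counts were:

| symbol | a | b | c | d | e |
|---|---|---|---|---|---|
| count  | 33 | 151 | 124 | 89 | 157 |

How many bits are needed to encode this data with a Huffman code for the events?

Build the Huffman tree bottom-up:
a(33) + d(89) → 122
122 + c(124) → 246
b(151) + e(157) → 308
246 + 308 → 554
Total encoded bits = sum of merged weights = 122 + 246 + 308 + 554 = 1230.

1230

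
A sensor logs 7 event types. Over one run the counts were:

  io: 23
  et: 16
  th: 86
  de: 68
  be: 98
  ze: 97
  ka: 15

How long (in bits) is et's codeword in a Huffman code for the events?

5

Repeatedly merge the two smallest:
merge ka(15) and et(16): 31
merge io(23) and 31: 54
merge 54 and de(68): 122
merge th(86) and ze(97): 183
merge be(98) and 122: 220
merge 183 and 220: 403
The subtree containing et is merged 5 times, so code length = 5.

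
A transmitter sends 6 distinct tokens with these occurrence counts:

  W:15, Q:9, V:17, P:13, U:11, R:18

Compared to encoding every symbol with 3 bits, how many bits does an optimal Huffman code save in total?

Fixed-length: 3 bits × 83 symbols = 249 bits.
Huffman merges:
merge Q(9) and U(11): 20
merge P(13) and W(15): 28
merge V(17) and R(18): 35
merge 20 and 28: 48
merge 35 and 48: 83
Huffman total = 20 + 28 + 35 + 48 + 83 = 214 bits.
Saving = 249 − 214 = 35 bits.

35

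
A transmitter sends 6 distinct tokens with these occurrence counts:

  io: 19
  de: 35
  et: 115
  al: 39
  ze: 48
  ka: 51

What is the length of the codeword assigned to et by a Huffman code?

Build the tree from the bottom:
io(19) + de(35) → 54
al(39) + ze(48) → 87
ka(51) + 54 → 105
87 + 105 → 192
et(115) + 192 → 307
et is a child of the root — depth 1, so its codeword is a single bit.

1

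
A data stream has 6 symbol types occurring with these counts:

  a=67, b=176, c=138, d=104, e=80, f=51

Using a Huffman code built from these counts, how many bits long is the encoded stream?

Greedily combine the two least-frequent nodes:
f(51) + a(67) → 118
e(80) + d(104) → 184
118 + c(138) → 256
b(176) + 184 → 360
256 + 360 → 616
Total encoded bits = sum of merged weights = 118 + 184 + 256 + 360 + 616 = 1534.

1534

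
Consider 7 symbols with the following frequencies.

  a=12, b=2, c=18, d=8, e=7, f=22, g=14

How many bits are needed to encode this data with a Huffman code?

218

Merge the two smallest weights repeatedly:
merge b(2) and e(7): 9
merge d(8) and 9: 17
merge a(12) and g(14): 26
merge 17 and c(18): 35
merge f(22) and 26: 48
merge 35 and 48: 83
Each symbol's bit-cost is frequency × depth; summing gives 218 bits (equivalently 9 + 17 + 26 + 35 + 48 + 83).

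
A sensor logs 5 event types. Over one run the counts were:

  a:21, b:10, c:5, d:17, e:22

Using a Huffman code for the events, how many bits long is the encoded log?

165

Greedily combine the two least-frequent nodes:
c(5) + b(10) → 15
15 + d(17) → 32
a(21) + e(22) → 43
32 + 43 → 75
The encoded length is the sum of every internal node's weight: 15 + 32 + 43 + 75 = 165 bits.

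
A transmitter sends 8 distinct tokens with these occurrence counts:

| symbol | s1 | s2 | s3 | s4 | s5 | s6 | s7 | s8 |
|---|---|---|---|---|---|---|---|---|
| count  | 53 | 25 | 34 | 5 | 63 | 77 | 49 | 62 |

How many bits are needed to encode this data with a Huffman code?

Build the Huffman tree bottom-up:
s4(5) + s2(25) → 30
30 + s3(34) → 64
s7(49) + s1(53) → 102
s8(62) + s5(63) → 125
64 + s6(77) → 141
102 + 125 → 227
141 + 227 → 368
Each symbol's bit-cost is frequency × depth; summing gives 1057 bits (equivalently 30 + 64 + 102 + 125 + 141 + 227 + 368).

1057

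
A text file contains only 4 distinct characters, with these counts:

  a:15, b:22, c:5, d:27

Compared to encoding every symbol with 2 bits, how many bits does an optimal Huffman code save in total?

Fixed-length: 2 bits × 69 symbols = 138 bits.
Huffman merges:
c(5) + a(15) → 20
20 + b(22) → 42
d(27) + 42 → 69
Huffman total = 20 + 42 + 69 = 131 bits.
Saving = 138 − 131 = 7 bits.

7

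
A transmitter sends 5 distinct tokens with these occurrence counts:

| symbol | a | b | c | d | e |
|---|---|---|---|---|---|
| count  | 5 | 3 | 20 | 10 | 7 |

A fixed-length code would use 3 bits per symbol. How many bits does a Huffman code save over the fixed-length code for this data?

42

Fixed-length: 3 bits × 45 symbols = 135 bits.
Huffman merges:
combine b(3), a(5) → 8
combine e(7), 8 → 15
combine d(10), 15 → 25
combine c(20), 25 → 45
Huffman total = 8 + 15 + 25 + 45 = 93 bits.
Saving = 135 − 93 = 42 bits.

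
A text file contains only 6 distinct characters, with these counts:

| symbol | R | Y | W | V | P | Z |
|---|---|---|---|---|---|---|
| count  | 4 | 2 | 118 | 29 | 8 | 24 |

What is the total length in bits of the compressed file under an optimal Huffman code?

310

Build the Huffman tree bottom-up:
Y(2) + R(4) → 6
6 + P(8) → 14
14 + Z(24) → 38
V(29) + 38 → 67
67 + W(118) → 185
Total encoded bits = sum of merged weights = 6 + 14 + 38 + 67 + 185 = 310.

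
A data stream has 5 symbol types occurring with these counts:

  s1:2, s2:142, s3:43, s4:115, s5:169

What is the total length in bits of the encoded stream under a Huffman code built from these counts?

Merge the two smallest weights repeatedly:
combine s1(2), s3(43) → 45
combine 45, s4(115) → 160
combine s2(142), 160 → 302
combine s5(169), 302 → 471
Total encoded bits = sum of merged weights = 45 + 160 + 302 + 471 = 978.

978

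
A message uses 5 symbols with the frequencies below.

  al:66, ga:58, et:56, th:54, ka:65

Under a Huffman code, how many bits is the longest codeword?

Merge the two lowest-weight nodes at each step:
th(54) + et(56) → 110
ga(58) + ka(65) → 123
al(66) + 110 → 176
123 + 176 → 299
The first pair merged (th, et) ends up deepest, at depth 3.

3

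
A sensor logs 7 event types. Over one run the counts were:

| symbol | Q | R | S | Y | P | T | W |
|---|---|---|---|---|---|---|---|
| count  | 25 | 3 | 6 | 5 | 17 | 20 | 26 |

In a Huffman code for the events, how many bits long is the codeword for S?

4

Huffman merges, smallest pair first:
combine R(3), Y(5) → 8
combine S(6), 8 → 14
combine 14, P(17) → 31
combine T(20), Q(25) → 45
combine W(26), 31 → 57
combine 45, 57 → 102
S sits 4 levels below the root, so its codeword is 4 bits.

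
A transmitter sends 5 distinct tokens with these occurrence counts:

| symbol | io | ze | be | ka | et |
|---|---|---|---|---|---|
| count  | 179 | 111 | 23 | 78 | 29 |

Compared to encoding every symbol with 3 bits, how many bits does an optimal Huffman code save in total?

Fixed-length: 3 bits × 420 symbols = 1260 bits.
Huffman merges:
be(23) + et(29) → 52
52 + ka(78) → 130
ze(111) + 130 → 241
io(179) + 241 → 420
Huffman total = 52 + 130 + 241 + 420 = 843 bits.
Saving = 1260 − 843 = 417 bits.

417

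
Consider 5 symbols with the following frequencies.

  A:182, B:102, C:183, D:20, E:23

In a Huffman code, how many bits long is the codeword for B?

Repeatedly merge the two smallest:
D(20) + E(23) → 43
43 + B(102) → 145
145 + A(182) → 327
C(183) + 327 → 510
The subtree containing B is merged 3 times, so code length = 3.

3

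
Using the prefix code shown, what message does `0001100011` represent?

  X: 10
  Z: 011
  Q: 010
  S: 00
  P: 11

Read left to right; each codeword is recognised as soon as it completes (prefix code):
  00→S | 011→Z | 00→S | 011→Z
Decoded message: SZSZ

SZSZ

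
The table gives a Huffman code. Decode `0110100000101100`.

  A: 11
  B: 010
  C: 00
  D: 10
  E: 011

Read left to right; each codeword is recognised as soon as it completes (prefix code):
  011→E | 010→B | 00→C | 00→C | 10→D | 11→A | 00→C
Decoded message: EBCCDAC

EBCCDAC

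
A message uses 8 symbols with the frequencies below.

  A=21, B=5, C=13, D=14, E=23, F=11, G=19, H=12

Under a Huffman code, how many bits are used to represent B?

4

Huffman merges, smallest pair first:
merge B(5) and F(11): 16
merge H(12) and C(13): 25
merge D(14) and 16: 30
merge G(19) and A(21): 40
merge E(23) and 25: 48
merge 30 and 40: 70
merge 48 and 70: 118
The subtree containing B is merged 4 times, so code length = 4.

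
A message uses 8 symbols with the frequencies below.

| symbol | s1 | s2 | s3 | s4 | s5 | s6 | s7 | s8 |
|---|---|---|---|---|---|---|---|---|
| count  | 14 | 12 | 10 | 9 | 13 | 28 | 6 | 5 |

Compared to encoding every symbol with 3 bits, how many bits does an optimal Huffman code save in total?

17

Fixed-length: 3 bits × 97 symbols = 291 bits.
Huffman merges:
s8(5) + s7(6) → 11
s4(9) + s3(10) → 19
11 + s2(12) → 23
s5(13) + s1(14) → 27
19 + 23 → 42
27 + s6(28) → 55
42 + 55 → 97
Huffman total = 11 + 19 + 23 + 27 + 42 + 55 + 97 = 274 bits.
Saving = 291 − 274 = 17 bits.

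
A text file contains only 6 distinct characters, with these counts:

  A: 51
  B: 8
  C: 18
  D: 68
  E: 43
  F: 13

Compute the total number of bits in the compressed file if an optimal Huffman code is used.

462

Merge the two smallest weights repeatedly:
combine B(8), F(13) → 21
combine C(18), 21 → 39
combine 39, E(43) → 82
combine A(51), D(68) → 119
combine 82, 119 → 201
The encoded length is the sum of every internal node's weight: 21 + 39 + 82 + 119 + 201 = 462 bits.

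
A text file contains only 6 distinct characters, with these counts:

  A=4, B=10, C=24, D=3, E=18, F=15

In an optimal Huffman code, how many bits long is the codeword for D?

Huffman merges, smallest pair first:
merge D(3) and A(4): 7
merge 7 and B(10): 17
merge F(15) and 17: 32
merge E(18) and C(24): 42
merge 32 and 42: 74
D's leaf is at depth 4, giving a 4-bit codeword.

4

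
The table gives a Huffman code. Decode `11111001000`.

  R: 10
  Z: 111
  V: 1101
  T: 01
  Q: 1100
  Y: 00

Read left to right; each codeword is recognised as soon as it completes (prefix code):
  111→Z | 1100→Q | 10→R | 00→Y
Decoded message: ZQRY

ZQRY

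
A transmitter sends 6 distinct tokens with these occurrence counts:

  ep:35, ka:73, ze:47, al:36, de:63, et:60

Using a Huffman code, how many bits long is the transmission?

806

Merge the two smallest weights repeatedly:
combine ep(35), al(36) → 71
combine ze(47), et(60) → 107
combine de(63), 71 → 134
combine ka(73), 107 → 180
combine 134, 180 → 314
Total encoded bits = sum of merged weights = 71 + 107 + 134 + 180 + 314 = 806.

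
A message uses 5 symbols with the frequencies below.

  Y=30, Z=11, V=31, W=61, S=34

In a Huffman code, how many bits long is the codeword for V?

2

Huffman merges, smallest pair first:
combine Z(11), Y(30) → 41
combine V(31), S(34) → 65
combine 41, W(61) → 102
combine 65, 102 → 167
The subtree containing V is merged 2 times, so code length = 2.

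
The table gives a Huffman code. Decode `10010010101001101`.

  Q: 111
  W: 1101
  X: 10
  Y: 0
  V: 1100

Read left to right; each codeword is recognised as soon as it completes (prefix code):
  10→X | 0→Y | 10→X | 0→Y | 10→X | 10→X | 10→X | 0→Y | 1101→W
Decoded message: XYXYXXXYW

XYXYXXXYW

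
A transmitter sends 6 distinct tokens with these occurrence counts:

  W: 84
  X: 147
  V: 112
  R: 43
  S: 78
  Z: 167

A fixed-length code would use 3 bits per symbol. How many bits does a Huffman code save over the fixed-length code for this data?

Fixed-length: 3 bits × 631 symbols = 1893 bits.
Huffman merges:
combine R(43), S(78) → 121
combine W(84), V(112) → 196
combine 121, X(147) → 268
combine Z(167), 196 → 363
combine 268, 363 → 631
Huffman total = 121 + 196 + 268 + 363 + 631 = 1579 bits.
Saving = 1893 − 1579 = 314 bits.

314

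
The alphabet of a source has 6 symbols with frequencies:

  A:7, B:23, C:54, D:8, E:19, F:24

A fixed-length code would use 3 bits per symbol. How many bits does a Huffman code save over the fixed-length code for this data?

93

Fixed-length: 3 bits × 135 symbols = 405 bits.
Huffman merges:
combine A(7), D(8) → 15
combine 15, E(19) → 34
combine B(23), F(24) → 47
combine 34, 47 → 81
combine C(54), 81 → 135
Huffman total = 15 + 34 + 47 + 81 + 135 = 312 bits.
Saving = 405 − 312 = 93 bits.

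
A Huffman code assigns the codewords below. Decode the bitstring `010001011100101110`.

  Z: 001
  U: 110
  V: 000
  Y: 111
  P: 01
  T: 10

Read left to right; each codeword is recognised as soon as it completes (prefix code):
  01→P | 000→V | 10→T | 111→Y | 001→Z | 01→P | 110→U
Decoded message: PVTYZPU

PVTYZPU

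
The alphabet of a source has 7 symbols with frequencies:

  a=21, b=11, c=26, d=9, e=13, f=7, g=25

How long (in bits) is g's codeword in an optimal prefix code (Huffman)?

Build the tree from the bottom:
merge f(7) and d(9): 16
merge b(11) and e(13): 24
merge 16 and a(21): 37
merge 24 and g(25): 49
merge c(26) and 37: 63
merge 49 and 63: 112
The subtree containing g is merged 2 times, so code length = 2.

2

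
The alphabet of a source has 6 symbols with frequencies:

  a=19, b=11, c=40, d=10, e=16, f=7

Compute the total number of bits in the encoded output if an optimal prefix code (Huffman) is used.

Merge the two smallest weights repeatedly:
merge f(7) and d(10): 17
merge b(11) and e(16): 27
merge 17 and a(19): 36
merge 27 and 36: 63
merge c(40) and 63: 103
Each symbol's bit-cost is frequency × depth; summing gives 246 bits (equivalently 17 + 27 + 36 + 63 + 103).

246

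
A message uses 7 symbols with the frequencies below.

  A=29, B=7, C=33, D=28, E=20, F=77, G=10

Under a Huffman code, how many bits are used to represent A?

3

Repeatedly merge the two smallest:
merge B(7) and G(10): 17
merge 17 and E(20): 37
merge D(28) and A(29): 57
merge C(33) and 37: 70
merge 57 and 70: 127
merge F(77) and 127: 204
A's leaf is at depth 3, giving a 3-bit codeword.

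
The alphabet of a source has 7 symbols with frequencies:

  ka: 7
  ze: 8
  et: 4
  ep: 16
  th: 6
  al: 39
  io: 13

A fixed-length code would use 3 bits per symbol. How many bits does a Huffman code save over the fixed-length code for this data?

Fixed-length: 3 bits × 93 symbols = 279 bits.
Huffman merges:
merge et(4) and th(6): 10
merge ka(7) and ze(8): 15
merge 10 and io(13): 23
merge 15 and ep(16): 31
merge 23 and 31: 54
merge al(39) and 54: 93
Huffman total = 10 + 15 + 23 + 31 + 54 + 93 = 226 bits.
Saving = 279 − 226 = 53 bits.

53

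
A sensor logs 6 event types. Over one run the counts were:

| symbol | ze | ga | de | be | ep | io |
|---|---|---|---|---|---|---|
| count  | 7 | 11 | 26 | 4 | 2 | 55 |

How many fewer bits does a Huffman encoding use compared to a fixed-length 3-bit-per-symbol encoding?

Fixed-length: 3 bits × 105 symbols = 315 bits.
Huffman merges:
ep(2) + be(4) → 6
6 + ze(7) → 13
ga(11) + 13 → 24
24 + de(26) → 50
50 + io(55) → 105
Huffman total = 6 + 13 + 24 + 50 + 105 = 198 bits.
Saving = 315 − 198 = 117 bits.

117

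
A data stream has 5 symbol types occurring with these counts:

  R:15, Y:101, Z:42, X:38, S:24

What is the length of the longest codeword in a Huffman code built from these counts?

4

Merge the two lowest-weight nodes at each step:
merge R(15) and S(24): 39
merge X(38) and 39: 77
merge Z(42) and 77: 119
merge Y(101) and 119: 220
The rarest symbols sit at the bottom; the longest codeword is 4 bits.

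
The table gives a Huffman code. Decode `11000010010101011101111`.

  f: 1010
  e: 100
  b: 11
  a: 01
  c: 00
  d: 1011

bccefddb

Read left to right; each codeword is recognised as soon as it completes (prefix code):
  11→b | 00→c | 00→c | 100→e | 1010→f | 1011→d | 1011→d | 11→b
Decoded message: bccefddb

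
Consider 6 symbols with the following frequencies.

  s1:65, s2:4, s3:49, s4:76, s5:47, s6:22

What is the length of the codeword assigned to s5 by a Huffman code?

Repeatedly merge the two smallest:
combine s2(4), s6(22) → 26
combine 26, s5(47) → 73
combine s3(49), s1(65) → 114
combine 73, s4(76) → 149
combine 114, 149 → 263
s5's leaf is at depth 3, giving a 3-bit codeword.

3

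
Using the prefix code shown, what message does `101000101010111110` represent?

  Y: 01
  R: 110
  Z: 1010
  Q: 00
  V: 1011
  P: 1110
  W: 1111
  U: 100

ZQZVP

Read left to right; each codeword is recognised as soon as it completes (prefix code):
  1010→Z | 00→Q | 1010→Z | 1011→V | 1110→P
Decoded message: ZQZVP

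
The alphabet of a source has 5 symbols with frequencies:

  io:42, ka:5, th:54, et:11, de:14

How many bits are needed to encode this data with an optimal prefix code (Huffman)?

244

Build the Huffman tree bottom-up:
ka(5) + et(11) → 16
de(14) + 16 → 30
30 + io(42) → 72
th(54) + 72 → 126
Total encoded bits = sum of merged weights = 16 + 30 + 72 + 126 = 244.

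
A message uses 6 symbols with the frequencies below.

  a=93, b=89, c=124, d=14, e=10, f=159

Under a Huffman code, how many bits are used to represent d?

Build the tree from the bottom:
merge e(10) and d(14): 24
merge 24 and b(89): 113
merge a(93) and 113: 206
merge c(124) and f(159): 283
merge 206 and 283: 489
d's leaf is at depth 4, giving a 4-bit codeword.

4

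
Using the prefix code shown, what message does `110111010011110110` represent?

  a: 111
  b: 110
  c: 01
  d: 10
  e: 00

Read left to right; each codeword is recognised as soon as it completes (prefix code):
  110→b | 111→a | 01→c | 00→e | 111→a | 10→d | 110→b
Decoded message: baceadb

baceadb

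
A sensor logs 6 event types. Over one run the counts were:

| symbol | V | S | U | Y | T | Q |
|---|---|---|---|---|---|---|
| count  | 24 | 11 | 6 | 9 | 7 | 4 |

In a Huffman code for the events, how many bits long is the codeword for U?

4

Build the tree from the bottom:
Q(4) + U(6) → 10
T(7) + Y(9) → 16
10 + S(11) → 21
16 + 21 → 37
V(24) + 37 → 61
U sits 4 levels below the root, so its codeword is 4 bits.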